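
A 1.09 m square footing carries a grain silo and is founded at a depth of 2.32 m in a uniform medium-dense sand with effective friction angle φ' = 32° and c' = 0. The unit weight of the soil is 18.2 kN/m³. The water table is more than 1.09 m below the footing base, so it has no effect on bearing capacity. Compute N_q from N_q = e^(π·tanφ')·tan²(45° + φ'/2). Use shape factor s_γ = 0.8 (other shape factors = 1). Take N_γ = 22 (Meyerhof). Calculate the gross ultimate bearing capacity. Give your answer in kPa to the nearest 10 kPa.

q_ult ≈ 1150 kPa

tan32° = 0.6249, so N_q = e^(π×0.6249)·tan²(61°) = 7.121 × 3.255 = 23.18.
q = γ·D_f = 18.2 × 2.32 = 42.224 kPa.
q·N_q = 42.224 × 23.177 = 978.62 kPa
0.5·γ·B·N_γ·s_γ = 0.5 × 18.2 × 1.09 × 22 × 0.8 = 174.57 kPa
q_ult = 978.62 + 174.57 = 1153.2 kPa.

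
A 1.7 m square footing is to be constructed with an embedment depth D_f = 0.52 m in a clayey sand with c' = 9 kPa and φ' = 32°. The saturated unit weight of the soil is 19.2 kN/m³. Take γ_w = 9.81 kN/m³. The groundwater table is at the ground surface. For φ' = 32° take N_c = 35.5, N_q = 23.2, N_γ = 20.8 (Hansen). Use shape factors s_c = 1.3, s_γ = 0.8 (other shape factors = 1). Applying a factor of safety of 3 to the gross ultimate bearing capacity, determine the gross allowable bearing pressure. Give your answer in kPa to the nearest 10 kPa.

q_all ≈ 220 kPa

Water table at ground surface, so effective unit weight γ' = 19.2 − 9.81 = 9.39 kN/m³ is used throughout; overburden q = 9.39 × 0.52 = 4.8828 kPa; the same γ' applies in the ½γBN_γ term.
Cohesion term c·N_c·s_c = 9 × 35.5 × 1.3 = 415.35 kPa; surcharge term q·N_q = 4.8828 × 23.2 = 113.28 kPa; self-weight term 0.5·γ·B·N_γ·s_γ = 0.5 × 9.39 × 1.7 × 20.8 × 0.8 = 132.81 kPa.
q_ult = 415.35 + 113.28 + 132.81 = 661.44 kPa.
q_all = q_ult / FS = 661.44 / 3 = 220.48 kPa.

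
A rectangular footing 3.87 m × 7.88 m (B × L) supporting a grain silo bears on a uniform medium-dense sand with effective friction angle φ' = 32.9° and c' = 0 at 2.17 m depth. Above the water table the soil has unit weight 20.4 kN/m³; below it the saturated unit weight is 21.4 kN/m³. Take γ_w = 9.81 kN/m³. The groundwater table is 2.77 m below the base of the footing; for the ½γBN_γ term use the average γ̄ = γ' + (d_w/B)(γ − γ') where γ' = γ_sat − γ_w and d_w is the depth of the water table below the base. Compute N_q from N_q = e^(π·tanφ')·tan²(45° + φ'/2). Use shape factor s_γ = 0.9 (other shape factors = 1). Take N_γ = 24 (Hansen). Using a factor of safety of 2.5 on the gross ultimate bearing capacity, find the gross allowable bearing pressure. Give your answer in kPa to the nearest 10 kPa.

q_all ≈ 760 kPa

N_q = e^(π·tan32.9°)·tan²(61.45°) = 25.78.
q = γ·D_f = 20.4 × 2.17 = 44.268 kPa.
γ' = 11.59 kN/m³; averaging over the depth B below the base, γ̄ = γ' + (d_w/B)(γ − γ') = 17.896 kN/m³.
q·N_q = 44.268 × 25.782 = 1141.3 kPa
0.5·γ·B·N_γ·s_γ = 0.5 × 17.896 × 3.87 × 24 × 0.9 = 747.98 kPa
q_ult = 1141.3 + 747.98 = 1889.3 kPa.
q_all = 1889.3 / 2.5 = 755.72 kPa.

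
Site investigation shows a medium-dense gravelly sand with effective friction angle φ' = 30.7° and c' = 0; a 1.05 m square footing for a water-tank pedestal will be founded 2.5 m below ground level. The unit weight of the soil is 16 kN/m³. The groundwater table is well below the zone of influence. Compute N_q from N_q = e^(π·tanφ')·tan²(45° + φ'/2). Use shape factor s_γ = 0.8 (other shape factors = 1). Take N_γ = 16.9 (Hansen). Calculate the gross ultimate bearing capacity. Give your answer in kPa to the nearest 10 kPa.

q_ult ≈ 910 kPa

tan30.7° = 0.5938, so N_q = e^(π×0.5938)·tan²(60.35°) = 6.458 × 3.086 = 19.93.
Overburden at base level: q = 16 × 2.5 = 40 kPa.
Surcharge term q·N_q = 40 × 19.931 = 797.23 kPa; self-weight term 0.5·γ·B·N_γ·s_γ = 0.5 × 16 × 1.05 × 16.9 × 0.8 = 113.57 kPa.
q_ult = 797.23 + 113.57 = 910.8 kPa.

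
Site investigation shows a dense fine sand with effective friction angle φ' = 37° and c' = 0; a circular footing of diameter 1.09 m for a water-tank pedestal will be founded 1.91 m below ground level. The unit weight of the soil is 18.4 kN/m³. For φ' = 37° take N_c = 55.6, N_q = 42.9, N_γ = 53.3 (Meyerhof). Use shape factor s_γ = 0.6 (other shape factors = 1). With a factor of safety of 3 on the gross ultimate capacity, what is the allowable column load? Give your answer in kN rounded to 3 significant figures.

Effective surcharge at the founding depth q = γ·D_f = 18.4 × 1.91 = 35.144 kPa.
q_ult = q·N_q + 0.5·γ·B·N_γ·s_γ
     = 35.144 × 42.9 + 0.5 × 18.4 × 1.09 × 53.3 × 0.6
     = 1507.7 + 320.7 = 1828.4 kPa.
Gross allowable pressure q_all = 1828.4 / 3 = 609.46 kPa.
Footing area = 0.9331 m², so allowable column load = 609.46 × 0.9331 = 568.68 kN.

P_all ≈ 569 kN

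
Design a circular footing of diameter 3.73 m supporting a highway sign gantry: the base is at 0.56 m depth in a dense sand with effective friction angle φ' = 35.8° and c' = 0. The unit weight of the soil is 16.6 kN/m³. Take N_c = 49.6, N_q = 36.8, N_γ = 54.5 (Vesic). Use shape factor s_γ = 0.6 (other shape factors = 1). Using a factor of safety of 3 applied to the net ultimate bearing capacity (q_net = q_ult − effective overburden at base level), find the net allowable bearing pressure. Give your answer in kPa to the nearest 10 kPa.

Effective surcharge at the founding depth q = γ·D_f = 16.6 × 0.56 = 9.296 kPa.
q_ult = q·N_q + 0.5·γ·B·N_γ·s_γ
     = 9.296 × 36.8 + 0.5 × 16.6 × 3.73 × 54.5 × 0.6
     = 342.09 + 1012.4 = 1354.5 kPa.
Net ultimate: q_net = 1354.5 − 9.296 = 1345.2 kPa.
q_all(net) = 1345.2 / 3 = 448.39 kPa.

q_all(net) ≈ 450 kPa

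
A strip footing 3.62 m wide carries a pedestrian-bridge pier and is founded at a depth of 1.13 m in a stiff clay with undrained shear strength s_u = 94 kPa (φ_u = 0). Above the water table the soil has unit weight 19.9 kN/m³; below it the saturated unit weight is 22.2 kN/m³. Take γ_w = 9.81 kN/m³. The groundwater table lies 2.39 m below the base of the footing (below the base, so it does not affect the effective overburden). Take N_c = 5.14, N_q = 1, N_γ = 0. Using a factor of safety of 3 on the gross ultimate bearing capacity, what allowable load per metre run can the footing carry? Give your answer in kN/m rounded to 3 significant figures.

≈ 610 kN/m

q = γ·D_f = 19.9 × 1.13 = 22.487 kPa.
c·N_c = 94 × 5.14 = 483.16 kPa
q·N_q = 22.487 × 1 = 22.487 kPa
q_ult = 483.16 + 22.487 = 505.65 kPa.
Gross allowable pressure q_all = 505.65 / 3 = 168.55 kPa.
Allowable wall load = q_all × B = 168.55 × 3.62 = 610.15 kN per metre run.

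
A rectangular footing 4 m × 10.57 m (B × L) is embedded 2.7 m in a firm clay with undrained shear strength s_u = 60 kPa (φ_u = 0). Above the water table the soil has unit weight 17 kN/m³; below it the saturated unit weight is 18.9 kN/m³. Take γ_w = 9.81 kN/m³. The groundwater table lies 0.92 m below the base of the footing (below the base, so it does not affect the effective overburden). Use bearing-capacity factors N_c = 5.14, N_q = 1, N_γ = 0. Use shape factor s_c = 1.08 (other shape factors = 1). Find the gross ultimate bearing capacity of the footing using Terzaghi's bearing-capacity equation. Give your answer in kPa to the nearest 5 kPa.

q_ult ≈ 380 kPa

Effective surcharge at the founding depth q = γ·D_f = 17 × 2.7 = 45.9 kPa.
q_ult = c·N_c·s_c + q·N_q
     = 60 × 5.14 × 1.08 + 45.9 × 1
     = 333.07 + 45.9 = 378.97 kPa.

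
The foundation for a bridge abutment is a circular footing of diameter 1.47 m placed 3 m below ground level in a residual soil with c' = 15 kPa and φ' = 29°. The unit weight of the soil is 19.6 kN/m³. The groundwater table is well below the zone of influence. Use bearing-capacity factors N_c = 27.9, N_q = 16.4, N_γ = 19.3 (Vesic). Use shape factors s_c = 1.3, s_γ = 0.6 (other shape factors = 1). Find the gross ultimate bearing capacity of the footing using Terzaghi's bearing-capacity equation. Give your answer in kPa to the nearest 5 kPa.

Overburden at base level: q = 19.6 × 3 = 58.8 kPa.
Cohesion term c·N_c·s_c = 15 × 27.9 × 1.3 = 544.05 kPa; surcharge term q·N_q = 58.8 × 16.4 = 964.32 kPa; self-weight term 0.5·γ·B·N_γ·s_γ = 0.5 × 19.6 × 1.47 × 19.3 × 0.6 = 166.82 kPa.
q_ult = 544.05 + 964.32 + 166.82 = 1675.2 kPa.

q_ult ≈ 1675 kPa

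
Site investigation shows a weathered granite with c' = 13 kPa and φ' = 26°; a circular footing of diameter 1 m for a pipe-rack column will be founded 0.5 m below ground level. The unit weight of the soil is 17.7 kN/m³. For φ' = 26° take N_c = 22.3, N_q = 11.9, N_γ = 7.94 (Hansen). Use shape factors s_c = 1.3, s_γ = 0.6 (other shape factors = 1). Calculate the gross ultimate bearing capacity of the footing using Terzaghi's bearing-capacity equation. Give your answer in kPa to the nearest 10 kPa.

q = γ·D_f = 17.7 × 0.5 = 8.85 kPa.
c·N_c·s_c = 13 × 22.3 × 1.3 = 376.87 kPa
q·N_q = 8.85 × 11.9 = 105.31 kPa
0.5·γ·B·N_γ·s_γ = 0.5 × 17.7 × 1 × 7.94 × 0.6 = 42.161 kPa
q_ult = 376.87 + 105.31 + 42.161 = 524.35 kPa.

q_ult ≈ 520 kPa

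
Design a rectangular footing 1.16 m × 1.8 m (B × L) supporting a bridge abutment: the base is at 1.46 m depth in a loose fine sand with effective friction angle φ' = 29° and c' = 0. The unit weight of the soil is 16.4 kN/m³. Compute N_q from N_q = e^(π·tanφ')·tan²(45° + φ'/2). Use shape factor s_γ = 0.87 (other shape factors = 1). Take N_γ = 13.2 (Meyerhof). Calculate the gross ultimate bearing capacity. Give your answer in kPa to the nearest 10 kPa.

tan29° = 0.5543, so N_q = e^(π×0.5543)·tan²(59.5°) = 5.705 × 2.882 = 16.44.
Effective surcharge at the founding depth q = γ·D_f = 16.4 × 1.46 = 23.944 kPa.
q_ult = q·N_q + 0.5·γ·B·N_γ·s_γ
     = 23.944 × 16.443 + 0.5 × 16.4 × 1.16 × 13.2 × 0.87
     = 393.72 + 109.24 = 502.95 kPa.

q_ult ≈ 500 kPa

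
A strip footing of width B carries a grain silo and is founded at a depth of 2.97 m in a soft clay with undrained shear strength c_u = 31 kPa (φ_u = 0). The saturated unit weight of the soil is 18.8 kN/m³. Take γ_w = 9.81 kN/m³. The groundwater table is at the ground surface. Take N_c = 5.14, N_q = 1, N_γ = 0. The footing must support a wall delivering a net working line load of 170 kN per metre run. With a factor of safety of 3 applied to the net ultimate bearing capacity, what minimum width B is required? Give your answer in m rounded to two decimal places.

B = 3.20 m

Water table at ground surface, so effective unit weight γ' = 18.8 − 9.81 = 8.99 kN/m³ is used throughout; overburden q = 8.99 × 2.97 = 26.7 kPa.
Cohesion term c·N_c = 31 × 5.14 = 159.34 kPa; surcharge term q·N_q = 26.7 × 1 = 26.7 kPa.
q_ult = 159.34 + 26.7 = 186.04 kPa.
For φ = 0 the ½γBN_γ term vanishes, so q_ult is independent of B. q_net = 186.04 − 26.7 = 159.34 kPa; q_all(net) = 159.34/3 = 53.113 kPa.
Required width B = w / q_all(net) = 170 / 53.113 = 3.201 m.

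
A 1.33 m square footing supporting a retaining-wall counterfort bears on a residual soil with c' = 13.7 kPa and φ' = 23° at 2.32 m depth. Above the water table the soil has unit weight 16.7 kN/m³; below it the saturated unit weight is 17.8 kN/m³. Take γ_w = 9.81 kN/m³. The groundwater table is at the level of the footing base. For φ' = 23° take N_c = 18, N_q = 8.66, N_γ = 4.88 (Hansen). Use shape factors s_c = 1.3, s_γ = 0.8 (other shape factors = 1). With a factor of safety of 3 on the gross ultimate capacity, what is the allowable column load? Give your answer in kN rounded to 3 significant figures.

P_all ≈ 399 kN

Overburden at base level: q = 16.7 × 2.32 = 38.744 kPa.
Below the base the soil is submerged, so the ½γBN_γ term uses γ' = 17.8 − 9.81 = 7.99 kN/m³.
Cohesion term c·N_c·s_c = 13.7 × 18 × 1.3 = 320.58 kPa; surcharge term q·N_q = 38.744 × 8.66 = 335.52 kPa; self-weight term 0.5·γ·B·N_γ·s_γ = 0.5 × 7.99 × 1.33 × 4.88 × 0.8 = 20.743 kPa.
q_ult = 320.58 + 335.52 + 20.743 = 676.85 kPa.
Gross allowable pressure q_all = 676.85 / 3 = 225.62 kPa.
Footing area = 1.7689 m², so allowable column load = 225.62 × 1.7689 = 399.09 kN.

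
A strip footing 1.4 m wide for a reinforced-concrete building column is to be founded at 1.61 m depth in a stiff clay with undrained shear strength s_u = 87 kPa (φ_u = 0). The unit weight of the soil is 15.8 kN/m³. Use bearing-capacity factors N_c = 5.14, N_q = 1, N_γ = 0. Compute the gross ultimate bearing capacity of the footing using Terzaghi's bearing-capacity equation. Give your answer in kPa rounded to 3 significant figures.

Effective surcharge at the founding depth q = γ·D_f = 15.8 × 1.61 = 25.438 kPa.
q_ult = c·N_c + q·N_q
     = 87 × 5.14 + 25.438 × 1
     = 447.18 + 25.438 = 472.62 kPa.

q_ult ≈ 473 kPa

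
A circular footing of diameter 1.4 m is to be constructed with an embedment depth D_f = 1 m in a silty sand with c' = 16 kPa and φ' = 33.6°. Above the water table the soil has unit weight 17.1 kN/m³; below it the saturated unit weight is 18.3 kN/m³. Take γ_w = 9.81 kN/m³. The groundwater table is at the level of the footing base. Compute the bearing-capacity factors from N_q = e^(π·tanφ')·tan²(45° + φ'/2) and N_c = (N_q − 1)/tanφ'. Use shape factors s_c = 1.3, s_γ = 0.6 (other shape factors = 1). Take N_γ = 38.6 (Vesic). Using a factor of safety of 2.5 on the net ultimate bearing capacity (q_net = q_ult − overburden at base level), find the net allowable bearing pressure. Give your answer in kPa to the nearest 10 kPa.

N_q = e^(π·tan33.6°)·tan²(61.8°) = 28.04; N_c = (N_q − 1)/tanφ' = 40.7.
q = γ·D_f = 17.1 × 1 = 17.1 kPa.
For the ½γBN_γ term take γ' = 18.3 − 9.81 = 8.49 kN/m³ (soil below base is submerged).
c·N_c·s_c = 16 × 40.705 × 1.3 = 846.66 kPa
q·N_q = 17.1 × 28.044 = 479.56 kPa
0.5·γ·B·N_γ·s_γ = 0.5 × 8.49 × 1.4 × 38.6 × 0.6 = 137.64 kPa
q_ult = 846.66 + 479.56 + 137.64 = 1463.9 kPa.
q_net = 1463.9 − 17.1 = 1446.8 kPa.
q_all(net) = 1446.8 / 2.5 = 578.7 kPa.

q_all(net) ≈ 580 kPa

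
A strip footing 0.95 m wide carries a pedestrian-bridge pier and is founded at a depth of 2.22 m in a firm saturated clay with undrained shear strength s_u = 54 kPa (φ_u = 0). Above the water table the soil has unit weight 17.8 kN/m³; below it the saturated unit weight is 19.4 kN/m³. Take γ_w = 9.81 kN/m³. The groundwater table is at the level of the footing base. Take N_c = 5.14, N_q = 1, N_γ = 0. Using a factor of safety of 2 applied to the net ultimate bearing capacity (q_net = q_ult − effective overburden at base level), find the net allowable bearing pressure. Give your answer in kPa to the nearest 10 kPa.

q = γ·D_f = 17.8 × 2.22 = 39.516 kPa.
c·N_c = 54 × 5.14 = 277.56 kPa
q·N_q = 39.516 × 1 = 39.516 kPa
q_ult = 277.56 + 39.516 = 317.08 kPa.
Net ultimate: q_net = 317.08 − 39.516 = 277.56 kPa.
q_all(net) = 277.56 / 2 = 138.78 kPa.

q_all(net) ≈ 140 kPa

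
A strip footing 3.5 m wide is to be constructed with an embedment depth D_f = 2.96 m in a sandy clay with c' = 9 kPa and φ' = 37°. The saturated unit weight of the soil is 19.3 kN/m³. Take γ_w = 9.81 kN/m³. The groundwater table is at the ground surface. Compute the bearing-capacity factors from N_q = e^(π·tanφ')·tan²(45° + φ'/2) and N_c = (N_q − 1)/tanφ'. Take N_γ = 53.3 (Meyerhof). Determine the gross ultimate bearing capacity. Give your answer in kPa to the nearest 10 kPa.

tan37° = 0.7536, so N_q = e^(π×0.7536)·tan²(63.5°) = 10.669 × 4.023 = 42.92.
N_c = (42.92 − 1)/tan37° = 55.63.
Water table at ground surface, so effective unit weight γ' = 19.3 − 9.81 = 9.49 kN/m³ is used throughout; overburden q = 9.49 × 2.96 = 28.09 kPa; the same γ' applies in the ½γBN_γ term.
Cohesion term c·N_c = 9 × 55.63 = 500.67 kPa; surcharge term q·N_q = 28.09 × 42.92 = 1205.6 kPa; self-weight term 0.5·γ·B·N_γ = 0.5 × 9.49 × 3.5 × 53.3 = 885.18 kPa.
q_ult = 500.67 + 1205.6 + 885.18 = 2591.5 kPa.

q_ult ≈ 2590 kPa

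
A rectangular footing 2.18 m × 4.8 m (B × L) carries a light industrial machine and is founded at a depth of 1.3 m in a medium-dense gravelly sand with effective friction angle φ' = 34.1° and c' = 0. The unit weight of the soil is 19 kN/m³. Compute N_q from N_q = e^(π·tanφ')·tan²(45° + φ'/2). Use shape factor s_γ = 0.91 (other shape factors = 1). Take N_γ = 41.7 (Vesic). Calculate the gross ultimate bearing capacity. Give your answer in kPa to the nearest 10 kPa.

tan34.1° = 0.6771, so N_q = e^(π×0.6771)·tan²(62.05°) = 8.39 × 3.552 = 29.8.
Overburden at base level: q = 19 × 1.3 = 24.7 kPa.
Surcharge term q·N_q = 24.7 × 29.801 = 736.09 kPa; self-weight term 0.5·γ·B·N_γ·s_γ = 0.5 × 19 × 2.18 × 41.7 × 0.91 = 785.88 kPa.
q_ult = 736.09 + 785.88 = 1522 kPa.

q_ult ≈ 1520 kPa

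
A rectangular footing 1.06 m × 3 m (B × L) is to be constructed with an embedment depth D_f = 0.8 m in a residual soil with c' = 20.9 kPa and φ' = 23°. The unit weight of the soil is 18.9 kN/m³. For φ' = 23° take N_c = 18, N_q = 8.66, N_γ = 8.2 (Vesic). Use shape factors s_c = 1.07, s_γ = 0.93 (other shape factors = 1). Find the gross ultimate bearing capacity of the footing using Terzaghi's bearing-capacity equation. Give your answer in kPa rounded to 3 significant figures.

q_ult ≈ 610 kPa

Effective surcharge at the founding depth q = γ·D_f = 18.9 × 0.8 = 15.12 kPa.
q_ult = c·N_c·s_c + q·N_q + 0.5·γ·B·N_γ·s_γ
     = 20.9 × 18 × 1.07 + 15.12 × 8.66 + 0.5 × 18.9 × 1.06 × 8.2 × 0.93
     = 402.53 + 130.94 + 76.39 = 609.86 kPa.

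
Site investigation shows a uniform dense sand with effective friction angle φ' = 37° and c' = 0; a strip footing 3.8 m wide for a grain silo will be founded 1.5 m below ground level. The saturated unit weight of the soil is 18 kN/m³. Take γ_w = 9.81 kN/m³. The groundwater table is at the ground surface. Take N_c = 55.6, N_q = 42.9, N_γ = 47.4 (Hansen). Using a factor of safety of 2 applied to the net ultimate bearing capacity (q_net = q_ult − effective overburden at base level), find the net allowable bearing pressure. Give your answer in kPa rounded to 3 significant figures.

With the water table at the surface the whole profile is submerged: γ' = 18 − 9.81 = 8.19 kN/m³, so q = γ'·D_f = 12.285 kPa; the same γ' applies in the ½γBN_γ term.
q_ult = q·N_q + 0.5·γ·B·N_γ
     = 12.285 × 42.9 + 0.5 × 8.19 × 3.8 × 47.4
     = 527.03 + 737.59 = 1264.6 kPa.
Net ultimate: q_net = 1264.6 − 12.285 = 1252.3 kPa.
q_all(net) = 1252.3 / 2 = 626.17 kPa.

q_all(net) ≈ 626 kPa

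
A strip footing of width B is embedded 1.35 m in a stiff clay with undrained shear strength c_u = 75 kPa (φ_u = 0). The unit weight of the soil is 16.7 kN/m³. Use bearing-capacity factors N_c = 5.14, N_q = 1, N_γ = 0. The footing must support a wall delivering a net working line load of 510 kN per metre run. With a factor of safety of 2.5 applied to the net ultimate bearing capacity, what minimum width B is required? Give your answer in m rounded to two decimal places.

B = 3.31 m

q = γ·D_f = 16.7 × 1.35 = 22.545 kPa.
c·N_c = 75 × 5.14 = 385.5 kPa
q·N_q = 22.545 × 1 = 22.545 kPa
q_ult = 385.5 + 22.545 = 408.05 kPa.
For φ = 0 the ½γBN_γ term vanishes, so q_ult is independent of B. q_net = 408.05 − 22.545 = 385.5 kPa; q_all(net) = 385.5/2.5 = 154.2 kPa.
Required width B = w / q_all(net) = 510 / 154.2 = 3.307 m.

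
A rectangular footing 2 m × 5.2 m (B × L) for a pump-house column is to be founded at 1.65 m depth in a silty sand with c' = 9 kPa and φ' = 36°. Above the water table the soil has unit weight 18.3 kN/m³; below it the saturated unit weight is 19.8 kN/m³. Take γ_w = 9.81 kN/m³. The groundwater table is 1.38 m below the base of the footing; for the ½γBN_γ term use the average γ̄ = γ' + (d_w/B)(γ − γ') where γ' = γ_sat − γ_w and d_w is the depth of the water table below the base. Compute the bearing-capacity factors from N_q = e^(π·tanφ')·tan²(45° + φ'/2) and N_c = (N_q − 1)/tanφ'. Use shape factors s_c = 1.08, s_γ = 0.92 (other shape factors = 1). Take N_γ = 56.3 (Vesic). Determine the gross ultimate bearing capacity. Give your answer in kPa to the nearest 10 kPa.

tan36° = 0.7265, so N_q = e^(π×0.7265)·tan²(63°) = 9.801 × 3.852 = 37.75.
N_c = (37.75 − 1)/tan36° = 50.59.
Overburden at base level: q = 18.3 × 1.65 = 30.195 kPa.
The water table is 1.38 m below the base (< B = 2 m), so the ½γBN_γ term uses γ̄ = γ' + (d_w/B)(γ − γ') = 9.99 + (1.38/2)(18.3 − 9.99) = 15.724 kN/m³.
Cohesion term c·N_c·s_c = 9 × 50.585 × 1.08 = 491.69 kPa; surcharge term q·N_q = 30.195 × 37.752 = 1139.9 kPa; self-weight term 0.5·γ·B·N_γ·s_γ = 0.5 × 15.724 × 2 × 56.3 × 0.92 = 814.44 kPa.
q_ult = 491.69 + 1139.9 + 814.44 = 2446.1 kPa.

q_ult ≈ 2450 kPa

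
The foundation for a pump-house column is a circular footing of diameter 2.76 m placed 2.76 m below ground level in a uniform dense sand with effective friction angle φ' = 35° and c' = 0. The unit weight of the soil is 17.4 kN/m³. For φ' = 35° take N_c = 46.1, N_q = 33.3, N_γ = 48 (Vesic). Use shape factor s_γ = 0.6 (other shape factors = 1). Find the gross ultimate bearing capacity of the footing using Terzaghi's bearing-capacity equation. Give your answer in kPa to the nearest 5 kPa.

Effective surcharge at the founding depth q = γ·D_f = 17.4 × 2.76 = 48.024 kPa.
q_ult = q·N_q + 0.5·γ·B·N_γ·s_γ
     = 48.024 × 33.3 + 0.5 × 17.4 × 2.76 × 48 × 0.6
     = 1599.2 + 691.55 = 2290.7 kPa.

q_ult ≈ 2290 kPa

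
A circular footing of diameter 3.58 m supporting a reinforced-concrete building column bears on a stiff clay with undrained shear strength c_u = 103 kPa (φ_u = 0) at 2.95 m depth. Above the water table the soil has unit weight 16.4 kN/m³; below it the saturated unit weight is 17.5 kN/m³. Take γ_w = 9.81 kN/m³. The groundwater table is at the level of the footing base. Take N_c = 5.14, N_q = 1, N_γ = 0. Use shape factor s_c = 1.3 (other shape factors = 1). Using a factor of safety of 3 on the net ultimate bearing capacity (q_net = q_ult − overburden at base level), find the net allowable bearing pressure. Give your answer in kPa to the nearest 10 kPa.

Overburden at base level: q = 16.4 × 2.95 = 48.38 kPa.
Cohesion term c·N_c·s_c = 103 × 5.14 × 1.3 = 688.25 kPa; surcharge term q·N_q = 48.38 × 1 = 48.38 kPa.
q_ult = 688.25 + 48.38 = 736.63 kPa.
q_net = 736.63 − 48.38 = 688.25 kPa.
q_all(net) = 688.25 / 3 = 229.42 kPa.

q_all(net) ≈ 230 kPa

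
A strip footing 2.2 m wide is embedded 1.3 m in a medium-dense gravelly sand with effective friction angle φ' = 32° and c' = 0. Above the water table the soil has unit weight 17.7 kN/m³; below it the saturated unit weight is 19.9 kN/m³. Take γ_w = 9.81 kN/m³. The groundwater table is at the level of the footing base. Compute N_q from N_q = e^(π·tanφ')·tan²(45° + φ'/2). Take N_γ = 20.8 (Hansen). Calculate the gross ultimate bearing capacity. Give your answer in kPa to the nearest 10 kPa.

q_ult ≈ 760 kPa

tan32° = 0.6249, so N_q = e^(π×0.6249)·tan²(61°) = 7.121 × 3.255 = 23.18.
q = γ·D_f = 17.7 × 1.3 = 23.01 kPa.
For the ½γBN_γ term take γ' = 19.9 − 9.81 = 10.09 kN/m³ (soil below base is submerged).
q·N_q = 23.01 × 23.177 = 533.3 kPa
0.5·γ·B·N_γ = 0.5 × 10.09 × 2.2 × 20.8 = 230.86 kPa
q_ult = 533.3 + 230.86 = 764.16 kPa.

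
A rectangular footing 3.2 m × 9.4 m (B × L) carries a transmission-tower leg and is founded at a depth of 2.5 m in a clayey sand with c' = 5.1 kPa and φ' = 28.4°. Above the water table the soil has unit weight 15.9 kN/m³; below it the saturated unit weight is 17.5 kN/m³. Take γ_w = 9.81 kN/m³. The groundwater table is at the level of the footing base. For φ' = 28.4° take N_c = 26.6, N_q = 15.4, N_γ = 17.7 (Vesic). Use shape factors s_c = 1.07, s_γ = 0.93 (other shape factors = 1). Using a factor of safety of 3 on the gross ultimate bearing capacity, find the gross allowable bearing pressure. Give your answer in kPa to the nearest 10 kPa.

q = γ·D_f = 15.9 × 2.5 = 39.75 kPa.
For the ½γBN_γ term take γ' = 17.5 − 9.81 = 7.69 kN/m³ (soil below base is submerged).
c·N_c·s_c = 5.1 × 26.6 × 1.07 = 145.16 kPa
q·N_q = 39.75 × 15.4 = 612.15 kPa
0.5·γ·B·N_γ·s_γ = 0.5 × 7.69 × 3.2 × 17.7 × 0.93 = 202.54 kPa
q_ult = 145.16 + 612.15 + 202.54 = 959.84 kPa.
q_all = 959.84 / 3 = 319.95 kPa.

q_all ≈ 320 kPa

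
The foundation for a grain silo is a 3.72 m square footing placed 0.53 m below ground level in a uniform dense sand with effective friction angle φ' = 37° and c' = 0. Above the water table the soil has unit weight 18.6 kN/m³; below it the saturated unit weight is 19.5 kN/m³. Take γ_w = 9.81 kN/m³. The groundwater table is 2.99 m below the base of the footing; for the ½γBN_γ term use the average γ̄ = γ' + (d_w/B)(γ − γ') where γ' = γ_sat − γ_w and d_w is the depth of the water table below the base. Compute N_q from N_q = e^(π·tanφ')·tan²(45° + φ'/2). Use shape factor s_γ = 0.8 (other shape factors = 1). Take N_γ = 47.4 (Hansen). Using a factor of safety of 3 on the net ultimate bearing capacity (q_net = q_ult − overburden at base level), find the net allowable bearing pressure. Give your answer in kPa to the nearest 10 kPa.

N_q = e^(π·tan37°)·tan²(63.5°) = 42.92.
Effective surcharge at the founding depth q = γ·D_f = 18.6 × 0.53 = 9.858 kPa.
With d_w = 2.99 m < B, γ̄ = 9.69 + (2.99/3.72) × (18.6 − 9.69) = 16.852 kN/m³.
q_ult = q·N_q + 0.5·γ·B·N_γ·s_γ
     = 9.858 × 42.92 + 0.5 × 16.852 × 3.72 × 47.4 × 0.8
     = 423.1 + 1188.6 = 1611.7 kPa.
q_net = 1611.7 − 9.858 = 1601.8 kPa.
q_all(net) = 1601.8 / 3 = 533.94 kPa.

q_all(net) ≈ 530 kPa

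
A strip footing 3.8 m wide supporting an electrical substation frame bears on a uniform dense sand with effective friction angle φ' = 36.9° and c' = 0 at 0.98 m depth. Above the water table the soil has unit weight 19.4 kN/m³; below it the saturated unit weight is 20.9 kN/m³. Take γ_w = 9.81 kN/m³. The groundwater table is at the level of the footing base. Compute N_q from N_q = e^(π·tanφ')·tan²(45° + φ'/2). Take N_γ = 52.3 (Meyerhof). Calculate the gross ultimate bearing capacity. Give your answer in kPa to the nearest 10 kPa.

q_ult ≈ 1910 kPa

tan36.9° = 0.7508, so N_q = e^(π×0.7508)·tan²(63.45°) = 10.578 × 4.005 = 42.37.
q = γ·D_f = 19.4 × 0.98 = 19.012 kPa.
For the ½γBN_γ term take γ' = 20.9 − 9.81 = 11.09 kN/m³ (soil below base is submerged).
q·N_q = 19.012 × 42.368 = 805.49 kPa
0.5·γ·B·N_γ = 0.5 × 11.09 × 3.8 × 52.3 = 1102 kPa
q_ult = 805.49 + 1102 = 1907.5 kPa.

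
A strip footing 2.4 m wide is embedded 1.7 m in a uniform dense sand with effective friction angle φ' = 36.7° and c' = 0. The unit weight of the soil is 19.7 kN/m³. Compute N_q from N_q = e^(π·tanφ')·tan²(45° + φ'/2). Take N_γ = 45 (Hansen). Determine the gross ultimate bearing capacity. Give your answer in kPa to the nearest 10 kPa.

tan36.7° = 0.7454, so N_q = e^(π×0.7454)·tan²(63.35°) = 10.399 × 3.97 = 41.29.
Overburden at base level: q = 19.7 × 1.7 = 33.49 kPa.
Surcharge term q·N_q = 33.49 × 41.288 = 1382.7 kPa; self-weight term 0.5·γ·B·N_γ = 0.5 × 19.7 × 2.4 × 45 = 1063.8 kPa.
q_ult = 1382.7 + 1063.8 = 2446.5 kPa.

q_ult ≈ 2450 kPa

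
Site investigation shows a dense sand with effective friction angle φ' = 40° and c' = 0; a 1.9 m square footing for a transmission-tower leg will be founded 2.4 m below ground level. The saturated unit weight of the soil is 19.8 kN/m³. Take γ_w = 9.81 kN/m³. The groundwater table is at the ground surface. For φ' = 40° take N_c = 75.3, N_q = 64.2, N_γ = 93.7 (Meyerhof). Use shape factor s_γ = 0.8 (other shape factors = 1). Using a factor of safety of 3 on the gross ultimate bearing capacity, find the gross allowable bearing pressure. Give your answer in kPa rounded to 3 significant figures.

q_all ≈ 750 kPa

γ' = 19.8 − 9.81 = 9.99 kN/m³ (submerged throughout). q = 9.99 × 2.4 = 23.976 kPa; the same γ' applies in the ½γBN_γ term.
q·N_q = 23.976 × 64.2 = 1539.3 kPa
0.5·γ·B·N_γ·s_γ = 0.5 × 9.99 × 1.9 × 93.7 × 0.8 = 711.41 kPa
q_ult = 1539.3 + 711.41 = 2250.7 kPa.
q_all = 2250.7 / 3 = 750.22 kPa.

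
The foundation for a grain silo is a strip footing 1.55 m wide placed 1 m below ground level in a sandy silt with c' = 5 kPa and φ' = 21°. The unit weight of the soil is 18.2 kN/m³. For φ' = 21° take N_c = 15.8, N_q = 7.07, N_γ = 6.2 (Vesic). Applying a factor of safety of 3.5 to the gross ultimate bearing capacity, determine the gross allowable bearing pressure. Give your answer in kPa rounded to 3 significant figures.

Overburden at base level: q = 18.2 × 1 = 18.2 kPa.
Cohesion term c·N_c = 5 × 15.8 = 79 kPa; surcharge term q·N_q = 18.2 × 7.07 = 128.67 kPa; self-weight term 0.5·γ·B·N_γ = 0.5 × 18.2 × 1.55 × 6.2 = 87.451 kPa.
q_ult = 79 + 128.67 + 87.451 = 295.12 kPa.
q_all = q_ult / FS = 295.12 / 3.5 = 84.321 kPa.

q_all ≈ 84.3 kPa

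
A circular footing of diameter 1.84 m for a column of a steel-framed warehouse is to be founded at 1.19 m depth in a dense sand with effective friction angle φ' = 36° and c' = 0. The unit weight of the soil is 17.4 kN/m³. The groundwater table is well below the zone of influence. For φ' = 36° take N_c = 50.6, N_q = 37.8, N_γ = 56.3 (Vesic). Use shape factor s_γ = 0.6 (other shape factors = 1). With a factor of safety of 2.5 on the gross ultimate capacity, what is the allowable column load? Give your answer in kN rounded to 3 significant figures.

q = γ·D_f = 17.4 × 1.19 = 20.706 kPa.
q·N_q = 20.706 × 37.8 = 782.69 kPa
0.5·γ·B·N_γ·s_γ = 0.5 × 17.4 × 1.84 × 56.3 × 0.6 = 540.75 kPa
q_ult = 782.69 + 540.75 = 1323.4 kPa.
Gross allowable pressure q_all = 1323.4 / 2.5 = 529.37 kPa.
Footing area = 2.659 m², so allowable column load = 529.37 × 2.659 = 1407.6 kN.

P_all ≈ 1410 kN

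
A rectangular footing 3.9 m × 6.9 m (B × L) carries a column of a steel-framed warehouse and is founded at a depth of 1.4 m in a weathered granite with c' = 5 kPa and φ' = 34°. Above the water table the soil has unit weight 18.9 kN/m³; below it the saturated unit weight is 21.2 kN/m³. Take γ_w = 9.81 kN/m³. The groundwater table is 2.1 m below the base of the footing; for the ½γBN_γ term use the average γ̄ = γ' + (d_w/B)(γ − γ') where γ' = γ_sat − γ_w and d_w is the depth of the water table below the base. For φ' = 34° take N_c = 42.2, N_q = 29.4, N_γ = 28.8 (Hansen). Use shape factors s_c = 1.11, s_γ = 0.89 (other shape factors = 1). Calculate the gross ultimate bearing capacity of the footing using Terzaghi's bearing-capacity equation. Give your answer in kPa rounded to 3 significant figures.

q_ult ≈ 1780 kPa

Overburden at base level: q = 18.9 × 1.4 = 26.46 kPa.
The water table is 2.1 m below the base (< B = 3.9 m), so the ½γBN_γ term uses γ̄ = γ' + (d_w/B)(γ − γ') = 11.39 + (2.1/3.9)(18.9 − 11.39) = 15.434 kN/m³.
Cohesion term c·N_c·s_c = 5 × 42.2 × 1.11 = 234.21 kPa; surcharge term q·N_q = 26.46 × 29.4 = 777.92 kPa; self-weight term 0.5·γ·B·N_γ·s_γ = 0.5 × 15.434 × 3.9 × 28.8 × 0.89 = 771.42 kPa.
q_ult = 234.21 + 777.92 + 771.42 = 1783.6 kPa.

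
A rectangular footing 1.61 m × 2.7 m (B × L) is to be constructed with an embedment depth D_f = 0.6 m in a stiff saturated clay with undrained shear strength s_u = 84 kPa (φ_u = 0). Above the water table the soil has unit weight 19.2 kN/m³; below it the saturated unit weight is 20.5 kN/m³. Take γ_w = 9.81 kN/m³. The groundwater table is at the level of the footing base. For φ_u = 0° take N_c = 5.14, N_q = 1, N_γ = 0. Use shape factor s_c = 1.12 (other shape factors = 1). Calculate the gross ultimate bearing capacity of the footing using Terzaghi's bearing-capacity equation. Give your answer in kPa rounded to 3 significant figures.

q_ult ≈ 495 kPa

Overburden at base level: q = 19.2 × 0.6 = 11.52 kPa.
Cohesion term c·N_c·s_c = 84 × 5.14 × 1.12 = 483.57 kPa; surcharge term q·N_q = 11.52 × 1 = 11.52 kPa.
q_ult = 483.57 + 11.52 = 495.09 kPa.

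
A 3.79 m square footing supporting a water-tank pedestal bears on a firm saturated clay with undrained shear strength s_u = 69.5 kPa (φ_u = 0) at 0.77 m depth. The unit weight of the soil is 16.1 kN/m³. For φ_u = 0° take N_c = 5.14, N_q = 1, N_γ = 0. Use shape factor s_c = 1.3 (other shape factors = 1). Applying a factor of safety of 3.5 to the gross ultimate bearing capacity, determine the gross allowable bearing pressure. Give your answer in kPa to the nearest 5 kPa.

q = γ·D_f = 16.1 × 0.77 = 12.397 kPa.
c·N_c·s_c = 69.5 × 5.14 × 1.3 = 464.4 kPa
q·N_q = 12.397 × 1 = 12.397 kPa
q_ult = 464.4 + 12.397 = 476.8 kPa.
q_all = q_ult / FS = 476.8 / 3.5 = 136.23 kPa.

q_all ≈ 135 kPa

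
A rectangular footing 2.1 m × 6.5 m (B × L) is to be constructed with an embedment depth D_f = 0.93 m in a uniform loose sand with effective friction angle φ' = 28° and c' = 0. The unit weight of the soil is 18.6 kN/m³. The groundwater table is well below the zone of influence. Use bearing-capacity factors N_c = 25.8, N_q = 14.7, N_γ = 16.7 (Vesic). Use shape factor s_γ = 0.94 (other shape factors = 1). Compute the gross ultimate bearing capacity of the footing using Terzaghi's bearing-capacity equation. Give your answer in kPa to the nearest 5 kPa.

q = γ·D_f = 18.6 × 0.93 = 17.298 kPa.
q·N_q = 17.298 × 14.7 = 254.28 kPa
0.5·γ·B·N_γ·s_γ = 0.5 × 18.6 × 2.1 × 16.7 × 0.94 = 306.58 kPa
q_ult = 254.28 + 306.58 = 560.86 kPa.

q_ult ≈ 560 kPa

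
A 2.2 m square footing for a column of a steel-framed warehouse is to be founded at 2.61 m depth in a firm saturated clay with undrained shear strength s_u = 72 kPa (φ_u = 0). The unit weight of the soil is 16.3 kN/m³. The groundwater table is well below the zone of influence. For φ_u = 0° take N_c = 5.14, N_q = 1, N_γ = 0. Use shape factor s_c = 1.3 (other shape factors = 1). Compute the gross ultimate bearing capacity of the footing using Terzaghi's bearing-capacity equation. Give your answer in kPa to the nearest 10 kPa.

Overburden at base level: q = 16.3 × 2.61 = 42.543 kPa.
Cohesion term c·N_c·s_c = 72 × 5.14 × 1.3 = 481.1 kPa; surcharge term q·N_q = 42.543 × 1 = 42.543 kPa.
q_ult = 481.1 + 42.543 = 523.65 kPa.

q_ult ≈ 520 kPa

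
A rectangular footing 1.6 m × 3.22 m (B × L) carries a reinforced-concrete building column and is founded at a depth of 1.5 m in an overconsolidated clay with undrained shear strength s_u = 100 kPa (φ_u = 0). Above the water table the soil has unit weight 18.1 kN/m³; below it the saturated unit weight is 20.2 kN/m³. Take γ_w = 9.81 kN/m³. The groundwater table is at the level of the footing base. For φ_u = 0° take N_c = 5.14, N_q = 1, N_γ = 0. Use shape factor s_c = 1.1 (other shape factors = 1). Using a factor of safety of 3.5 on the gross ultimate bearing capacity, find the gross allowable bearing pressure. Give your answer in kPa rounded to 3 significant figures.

q = γ·D_f = 18.1 × 1.5 = 27.15 kPa.
c·N_c·s_c = 100 × 5.14 × 1.1 = 565.4 kPa
q·N_q = 27.15 × 1 = 27.15 kPa
q_ult = 565.4 + 27.15 = 592.55 kPa.
q_all = 592.55 / 3.5 = 169.3 kPa.

q_all ≈ 169 kPa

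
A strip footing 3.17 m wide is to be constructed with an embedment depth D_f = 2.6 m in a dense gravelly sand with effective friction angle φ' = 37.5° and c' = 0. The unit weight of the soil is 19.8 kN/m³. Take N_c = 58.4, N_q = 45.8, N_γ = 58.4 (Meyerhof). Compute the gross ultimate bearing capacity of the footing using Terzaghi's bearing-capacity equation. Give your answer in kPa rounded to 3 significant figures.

q_ult ≈ 4190 kPa

q = γ·D_f = 19.8 × 2.6 = 51.48 kPa.
q·N_q = 51.48 × 45.8 = 2357.8 kPa
0.5·γ·B·N_γ = 0.5 × 19.8 × 3.17 × 58.4 = 1832.8 kPa
q_ult = 2357.8 + 1832.8 = 4190.6 kPa.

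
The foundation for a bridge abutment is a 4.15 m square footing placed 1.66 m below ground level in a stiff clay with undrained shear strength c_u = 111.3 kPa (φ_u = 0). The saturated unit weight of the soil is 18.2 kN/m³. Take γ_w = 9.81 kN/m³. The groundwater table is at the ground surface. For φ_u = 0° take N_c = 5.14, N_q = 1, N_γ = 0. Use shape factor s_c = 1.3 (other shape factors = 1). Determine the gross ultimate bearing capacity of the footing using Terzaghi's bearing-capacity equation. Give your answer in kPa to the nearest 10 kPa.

With the water table at the surface the whole profile is submerged: γ' = 18.2 − 9.81 = 8.39 kN/m³, so q = γ'·D_f = 13.927 kPa.
q_ult = c·N_c·s_c + q·N_q
     = 111.3 × 5.14 × 1.3 + 13.927 × 1
     = 743.71 + 13.927 = 757.63 kPa.

q_ult ≈ 760 kPa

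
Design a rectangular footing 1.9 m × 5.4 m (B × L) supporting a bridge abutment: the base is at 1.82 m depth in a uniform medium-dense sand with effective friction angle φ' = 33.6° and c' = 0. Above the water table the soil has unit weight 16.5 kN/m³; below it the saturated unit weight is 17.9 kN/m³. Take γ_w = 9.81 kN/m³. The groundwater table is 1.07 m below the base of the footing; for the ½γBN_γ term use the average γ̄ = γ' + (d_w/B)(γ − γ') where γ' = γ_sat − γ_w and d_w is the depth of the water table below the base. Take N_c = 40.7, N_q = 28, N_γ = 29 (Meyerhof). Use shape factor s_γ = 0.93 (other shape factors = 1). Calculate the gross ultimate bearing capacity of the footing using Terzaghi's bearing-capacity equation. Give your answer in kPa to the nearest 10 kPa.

Effective surcharge at the founding depth q = γ·D_f = 16.5 × 1.82 = 30.03 kPa.
With d_w = 1.07 m < B, γ̄ = 8.09 + (1.07/1.9) × (16.5 − 8.09) = 12.826 kN/m³.
q_ult = q·N_q + 0.5·γ·B·N_γ·s_γ
     = 30.03 × 28 + 0.5 × 12.826 × 1.9 × 29 × 0.93
     = 840.84 + 328.63 = 1169.5 kPa.

q_ult ≈ 1170 kPa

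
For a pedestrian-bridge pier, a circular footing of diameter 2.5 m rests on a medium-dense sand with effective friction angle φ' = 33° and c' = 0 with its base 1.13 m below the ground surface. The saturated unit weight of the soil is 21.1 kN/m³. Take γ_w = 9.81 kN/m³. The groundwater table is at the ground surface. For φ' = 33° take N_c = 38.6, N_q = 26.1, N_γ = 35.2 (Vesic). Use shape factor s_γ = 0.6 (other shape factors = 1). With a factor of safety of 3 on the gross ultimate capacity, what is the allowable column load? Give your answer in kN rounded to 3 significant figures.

P_all ≈ 1030 kN

With the water table at the surface the whole profile is submerged: γ' = 21.1 − 9.81 = 11.29 kN/m³, so q = γ'·D_f = 12.758 kPa; the same γ' applies in the ½γBN_γ term.
q_ult = q·N_q + 0.5·γ·B·N_γ·s_γ
     = 12.758 × 26.1 + 0.5 × 11.29 × 2.5 × 35.2 × 0.6
     = 332.98 + 298.06 = 631.03 kPa.
Gross allowable pressure q_all = 631.03 / 3 = 210.34 kPa.
Footing area = 4.9087 m², so allowable column load = 210.34 × 4.9087 = 1032.5 kN.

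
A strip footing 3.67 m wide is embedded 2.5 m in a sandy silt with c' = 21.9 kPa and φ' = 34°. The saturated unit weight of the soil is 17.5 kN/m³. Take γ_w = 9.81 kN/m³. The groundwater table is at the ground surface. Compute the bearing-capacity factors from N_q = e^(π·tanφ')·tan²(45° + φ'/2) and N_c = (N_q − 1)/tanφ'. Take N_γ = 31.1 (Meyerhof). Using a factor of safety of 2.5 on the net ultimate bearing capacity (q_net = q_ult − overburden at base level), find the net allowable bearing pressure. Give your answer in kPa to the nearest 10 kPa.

N_q = e^(π·tan34°)·tan²(62°) = 29.44; N_c = (N_q − 1)/tanφ' = 42.16.
γ' = 17.5 − 9.81 = 7.69 kN/m³ (submerged throughout). q = 7.69 × 2.5 = 19.225 kPa; the same γ' applies in the ½γBN_γ term.
c·N_c = 21.9 × 42.164 = 923.39 kPa
q·N_q = 19.225 × 29.44 = 565.98 kPa
0.5·γ·B·N_γ = 0.5 × 7.69 × 3.67 × 31.1 = 438.86 kPa
q_ult = 923.39 + 565.98 + 438.86 = 1928.2 kPa.
q_net = 1928.2 − 19.225 = 1909 kPa.
q_all(net) = 1909 / 2.5 = 763.6 kPa.

q_all(net) ≈ 760 kPa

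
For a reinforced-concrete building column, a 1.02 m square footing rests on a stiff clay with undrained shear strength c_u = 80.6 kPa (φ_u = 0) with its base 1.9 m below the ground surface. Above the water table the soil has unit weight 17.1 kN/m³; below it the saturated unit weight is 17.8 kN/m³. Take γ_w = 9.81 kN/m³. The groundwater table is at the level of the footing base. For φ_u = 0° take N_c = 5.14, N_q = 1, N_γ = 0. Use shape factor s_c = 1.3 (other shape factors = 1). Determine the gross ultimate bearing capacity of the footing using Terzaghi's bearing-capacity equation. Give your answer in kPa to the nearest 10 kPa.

q_ult ≈ 570 kPa

Effective surcharge at the founding depth q = γ·D_f = 17.1 × 1.9 = 32.49 kPa.
q_ult = c·N_c·s_c + q·N_q
     = 80.6 × 5.14 × 1.3 + 32.49 × 1
     = 538.57 + 32.49 = 571.06 kPa.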